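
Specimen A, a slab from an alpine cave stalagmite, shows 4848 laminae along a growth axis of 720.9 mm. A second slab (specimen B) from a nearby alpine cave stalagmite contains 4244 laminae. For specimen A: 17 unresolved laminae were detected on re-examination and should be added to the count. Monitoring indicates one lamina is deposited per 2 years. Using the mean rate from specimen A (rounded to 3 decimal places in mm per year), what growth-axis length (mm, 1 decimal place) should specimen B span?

628.1 mm

Specimen A: adjusted count: 4848 + 17 = 4865 laminae.
Specimen A: 4865 laminae at 2 years each span 4865 × 2 = 9730 years.
A: 720.9 mm over 9730 years gives 720.9 / 9730 ≈ 0.074 mm/yr.
Specimen B: at 2 years per lamina, 4244 × 2 = 8488 years. For B, 0.074 mm/year × 8488 years = 628.1 mm.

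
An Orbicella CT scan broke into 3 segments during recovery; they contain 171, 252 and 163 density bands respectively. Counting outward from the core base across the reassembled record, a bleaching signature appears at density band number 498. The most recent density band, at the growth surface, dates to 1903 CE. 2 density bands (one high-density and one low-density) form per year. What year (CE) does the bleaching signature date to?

Total density bands = 171 + 252 + 163 = 586.
Between density band 498 and the growth surface there are 586 − 498 = 88 density bands.
88 density bands at 2 per year is 88 / 2 = 44 years.
The density band at the growth surface is 1903 CE, so the bleaching signature dates to 1903 − 44 = 1859 CE.

1859 CE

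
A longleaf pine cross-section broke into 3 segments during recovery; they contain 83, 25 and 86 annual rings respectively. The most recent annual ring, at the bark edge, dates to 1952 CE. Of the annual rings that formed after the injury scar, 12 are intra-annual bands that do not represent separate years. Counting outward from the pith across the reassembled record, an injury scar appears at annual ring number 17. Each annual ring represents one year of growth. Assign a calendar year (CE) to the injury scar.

Total annual rings = 83 + 25 + 86 = 194.
The injury scar sits at annual ring 17 from the pith, so 194 − 17 = 177 annual rings formed after it.
Removing the 12 false annual rings leaves 177 − 12 = 165 true annual rings beyond the injury scar.
The annual ring at the bark edge is 1952 CE, so the injury scar dates to 1952 − 165 = 1787 CE.

1787 CE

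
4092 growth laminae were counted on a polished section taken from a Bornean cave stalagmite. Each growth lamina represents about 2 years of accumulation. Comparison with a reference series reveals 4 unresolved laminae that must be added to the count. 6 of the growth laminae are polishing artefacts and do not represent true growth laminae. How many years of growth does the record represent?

8180 years

True growth lamina count = 4092 − 6 + 4 = 4090.
At 2 years per growth lamina, 4090 × 2 = 8180 years.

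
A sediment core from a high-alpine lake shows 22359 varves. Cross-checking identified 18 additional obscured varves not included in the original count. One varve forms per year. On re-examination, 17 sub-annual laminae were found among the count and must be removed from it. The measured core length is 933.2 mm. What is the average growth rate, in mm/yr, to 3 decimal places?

True varve count = 22359 − 17 + 18 = 22360.
933.2 mm over 22360 years gives 933.2 / 22360 ≈ 0.042 mm/yr.

0.042 mm/yr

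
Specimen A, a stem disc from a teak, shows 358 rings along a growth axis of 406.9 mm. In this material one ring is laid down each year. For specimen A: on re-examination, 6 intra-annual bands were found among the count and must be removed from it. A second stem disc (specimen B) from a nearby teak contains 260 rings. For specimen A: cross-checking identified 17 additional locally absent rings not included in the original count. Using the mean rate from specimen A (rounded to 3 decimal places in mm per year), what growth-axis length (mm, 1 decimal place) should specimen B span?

Specimen A: correcting the raw count gives 358 − 6 + 17 = 369 true rings.
A: 406.9 mm over 369 years gives 406.9 / 369 ≈ 1.103 mm per year.
For B, 1.103 mm/year × 260 years = 286.8 mm.

286.8 mm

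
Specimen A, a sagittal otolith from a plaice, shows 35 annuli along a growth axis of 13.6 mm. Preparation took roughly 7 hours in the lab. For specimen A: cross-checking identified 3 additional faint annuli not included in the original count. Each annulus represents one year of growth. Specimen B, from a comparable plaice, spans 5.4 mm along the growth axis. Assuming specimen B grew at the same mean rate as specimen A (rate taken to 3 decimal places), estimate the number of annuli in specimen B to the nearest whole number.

Specimen A: correcting the raw count gives 35 + 3 = 38 true annuli.
A: 13.6 mm over 38 years gives 13.6 / 38 ≈ 0.358 mm/year.
B spans 5.4 / 0.358 = 15.08 years ≈ 15 annuli.

15 annuli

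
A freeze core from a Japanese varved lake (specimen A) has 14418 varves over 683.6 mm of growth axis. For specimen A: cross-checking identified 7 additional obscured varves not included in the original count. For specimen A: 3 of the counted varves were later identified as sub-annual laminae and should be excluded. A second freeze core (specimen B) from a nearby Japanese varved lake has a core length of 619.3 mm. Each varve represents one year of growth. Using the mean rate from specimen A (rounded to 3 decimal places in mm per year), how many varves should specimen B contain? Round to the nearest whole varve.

Specimen A: after corrections the count is 14418 − 3 + 7 = 14422 varves.
A: 683.6 mm over 14422 years gives 683.6 / 14422 ≈ 0.047 mm/year.
For B, 619.3 / 0.047 = 13176.60 years ≈ 13177 varves.

13177 varves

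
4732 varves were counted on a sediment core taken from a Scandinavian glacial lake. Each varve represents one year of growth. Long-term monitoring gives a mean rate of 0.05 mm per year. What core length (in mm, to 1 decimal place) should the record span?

The record spans 4732 years at 0.05 mm per year.
4732 years at 0.05 mm/year gives 0.05 × 4732 = 236.6 mm.

236.6 mm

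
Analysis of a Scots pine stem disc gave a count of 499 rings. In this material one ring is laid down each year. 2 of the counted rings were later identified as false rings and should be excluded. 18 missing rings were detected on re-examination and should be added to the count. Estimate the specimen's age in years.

515 years

After corrections the count is 499 − 2 + 18 = 515 rings.
At one ring per year, that is 515 years.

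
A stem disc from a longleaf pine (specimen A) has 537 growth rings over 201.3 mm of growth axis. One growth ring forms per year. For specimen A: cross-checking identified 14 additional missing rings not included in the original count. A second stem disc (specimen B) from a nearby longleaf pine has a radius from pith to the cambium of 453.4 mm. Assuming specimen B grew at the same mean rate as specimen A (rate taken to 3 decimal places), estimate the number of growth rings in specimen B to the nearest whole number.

Specimen A: after corrections the count is 537 + 14 = 551 growth rings.
A: Extension rate ≈ 201.3 / 551 = 0.365 mm/year.
B spans 453.4 / 0.365 = 1242.19 years ≈ 1242 growth rings.

1242 growth rings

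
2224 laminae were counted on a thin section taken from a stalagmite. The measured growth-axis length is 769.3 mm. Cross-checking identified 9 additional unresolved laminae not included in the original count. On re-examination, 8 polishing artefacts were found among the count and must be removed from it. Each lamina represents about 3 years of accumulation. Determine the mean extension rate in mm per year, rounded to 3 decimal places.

Correcting the raw count gives 2224 − 8 + 9 = 2225 true laminae.
At 3 years per lamina, 2225 × 3 = 6675 years.
769.3 mm over 6675 years gives 769.3 / 6675 ≈ 0.115 mm per year.

0.115 mm per year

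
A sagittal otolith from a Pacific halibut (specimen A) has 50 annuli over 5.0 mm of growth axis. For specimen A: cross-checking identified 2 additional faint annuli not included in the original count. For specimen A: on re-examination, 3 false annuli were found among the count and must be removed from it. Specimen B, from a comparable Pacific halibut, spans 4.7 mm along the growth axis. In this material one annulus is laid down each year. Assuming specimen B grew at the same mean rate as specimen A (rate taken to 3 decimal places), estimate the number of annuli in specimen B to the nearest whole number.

46 annuli

Specimen A: adjusted count: 50 − 3 + 2 = 49 annuli.
A: 5.0 mm over 49 years gives 5.0 / 49 ≈ 0.102 mm/year.
B spans 4.7 / 0.102 = 46.08 years ≈ 46 annuli.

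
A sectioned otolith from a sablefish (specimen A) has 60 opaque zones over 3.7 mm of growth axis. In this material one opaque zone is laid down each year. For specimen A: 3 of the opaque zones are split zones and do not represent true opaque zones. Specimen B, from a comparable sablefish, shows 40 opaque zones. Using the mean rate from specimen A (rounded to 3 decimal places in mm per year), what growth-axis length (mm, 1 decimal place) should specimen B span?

2.6 mm

Specimen A: true opaque zone count = 60 − 3 = 57.
A: Mean rate = 3.7 mm / 57 years ≈ 0.065 mm/yr.
For B, 0.065 mm/year × 40 years = 2.6 mm.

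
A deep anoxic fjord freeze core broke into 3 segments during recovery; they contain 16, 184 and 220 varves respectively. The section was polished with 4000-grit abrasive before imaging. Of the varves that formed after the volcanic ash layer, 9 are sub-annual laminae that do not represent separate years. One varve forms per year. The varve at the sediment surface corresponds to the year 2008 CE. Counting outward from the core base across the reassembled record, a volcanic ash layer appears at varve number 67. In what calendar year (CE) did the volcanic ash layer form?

Total varves = 16 + 184 + 220 = 420.
The volcanic ash layer sits at varve 67 from the core base, so 420 − 67 = 353 varves formed after it.
Excluding 9 false varves: 353 − 9 = 344.
The varve at the sediment surface is 2008 CE, so the volcanic ash layer dates to 2008 − 344 = 1664 CE.

1664 CE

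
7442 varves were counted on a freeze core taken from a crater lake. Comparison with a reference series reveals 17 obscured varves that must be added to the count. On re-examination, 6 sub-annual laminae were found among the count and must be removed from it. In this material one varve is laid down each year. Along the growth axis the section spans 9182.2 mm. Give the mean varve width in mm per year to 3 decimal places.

1.232 mm per year

Adjusted count: 7442 − 6 + 17 = 7453 varves.
Mean rate = 9182.2 mm / 7453 years ≈ 1.232 mm per year.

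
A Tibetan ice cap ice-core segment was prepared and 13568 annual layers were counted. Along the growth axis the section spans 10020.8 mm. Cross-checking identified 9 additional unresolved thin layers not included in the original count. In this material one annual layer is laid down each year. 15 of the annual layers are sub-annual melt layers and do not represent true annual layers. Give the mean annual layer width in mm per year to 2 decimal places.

After corrections the count is 13568 − 15 + 9 = 13562 annual layers.
Extension rate ≈ 10020.8 / 13562 = 0.74 mm per year.

0.74 mm per year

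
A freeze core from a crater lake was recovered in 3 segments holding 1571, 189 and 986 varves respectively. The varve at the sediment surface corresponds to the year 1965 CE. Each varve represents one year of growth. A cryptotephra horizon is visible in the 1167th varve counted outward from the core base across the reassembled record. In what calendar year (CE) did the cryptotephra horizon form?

Total varves = 1571 + 189 + 986 = 2746.
The cryptotephra horizon sits at varve 1167 from the core base, so 2746 − 1167 = 1579 varves formed after it.
The varve at the sediment surface is 1965 CE, so the cryptotephra horizon dates to 1965 − 1579 = 386 CE.

386 CE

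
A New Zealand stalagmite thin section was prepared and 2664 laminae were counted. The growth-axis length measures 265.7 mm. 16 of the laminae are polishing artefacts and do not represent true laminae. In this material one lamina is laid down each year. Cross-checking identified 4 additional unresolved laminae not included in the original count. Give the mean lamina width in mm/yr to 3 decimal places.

After corrections the count is 2664 − 16 + 4 = 2652 laminae.
Mean rate = 265.7 mm / 2652 years ≈ 0.100 mm/yr.

0.100 mm/yr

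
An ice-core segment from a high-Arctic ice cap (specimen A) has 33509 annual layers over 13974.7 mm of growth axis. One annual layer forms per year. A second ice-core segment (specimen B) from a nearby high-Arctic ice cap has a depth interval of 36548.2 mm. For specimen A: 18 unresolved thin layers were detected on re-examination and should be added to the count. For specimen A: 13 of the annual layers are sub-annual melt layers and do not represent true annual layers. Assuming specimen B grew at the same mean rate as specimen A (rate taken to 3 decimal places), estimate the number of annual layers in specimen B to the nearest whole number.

87646 annual layers

Specimen A: after corrections the count is 33509 − 13 + 18 = 33514 annual layers.
A: Mean rate = 13974.7 mm / 33514 years ≈ 0.417 mm per year.
Specimen B: 36548.2 mm / 0.417 mm per year = 87645.56 years ≈ 87646 annual layers.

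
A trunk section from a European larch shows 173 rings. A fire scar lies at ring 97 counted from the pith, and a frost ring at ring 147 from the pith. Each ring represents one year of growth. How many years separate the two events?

50 years

The two markers are separated by 147 − 97 = 50 rings.
At one ring per year, 50 years elapsed between them.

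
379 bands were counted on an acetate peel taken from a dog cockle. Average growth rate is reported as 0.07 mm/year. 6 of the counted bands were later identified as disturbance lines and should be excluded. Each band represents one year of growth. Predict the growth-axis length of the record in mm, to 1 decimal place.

Correcting the raw count gives 379 − 6 = 373 true bands.
Length ≈ 0.07 × 373 = 26.1 mm.

26.1 mm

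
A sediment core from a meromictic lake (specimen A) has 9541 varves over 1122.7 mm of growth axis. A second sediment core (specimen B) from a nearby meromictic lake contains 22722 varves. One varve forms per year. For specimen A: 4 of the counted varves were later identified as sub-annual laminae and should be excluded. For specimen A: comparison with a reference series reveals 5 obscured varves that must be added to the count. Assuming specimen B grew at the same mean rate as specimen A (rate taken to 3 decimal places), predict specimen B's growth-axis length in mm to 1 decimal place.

2681.2 mm

Specimen A: true varve count = 9541 − 4 + 5 = 9542.
A: Extension rate ≈ 1122.7 / 9542 = 0.118 mm/year.
Length of B = 0.118 × 22722 = 2681.2 mm.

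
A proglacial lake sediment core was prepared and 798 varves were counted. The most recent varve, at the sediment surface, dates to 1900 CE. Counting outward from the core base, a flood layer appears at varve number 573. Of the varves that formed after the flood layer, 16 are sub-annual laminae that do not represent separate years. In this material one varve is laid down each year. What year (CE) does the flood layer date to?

798 − 573 = 225 varves lie beyond the flood layer toward the sediment surface.
Excluding 16 false varves: 225 − 16 = 209.
The varve at the sediment surface is 1900 CE, so the flood layer dates to 1900 − 209 = 1691 CE.

1691 CE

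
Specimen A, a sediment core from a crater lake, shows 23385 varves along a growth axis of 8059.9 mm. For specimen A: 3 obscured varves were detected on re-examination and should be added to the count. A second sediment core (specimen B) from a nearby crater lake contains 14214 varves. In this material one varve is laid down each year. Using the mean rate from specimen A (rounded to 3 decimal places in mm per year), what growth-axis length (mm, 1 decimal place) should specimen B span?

Specimen A: after corrections the count is 23385 + 3 = 23388 varves.
A: 8059.9 mm over 23388 years gives 8059.9 / 23388 ≈ 0.345 mm/year.
B's length ≈ 0.345 × 14214 = 4903.8 mm.

4903.8 mm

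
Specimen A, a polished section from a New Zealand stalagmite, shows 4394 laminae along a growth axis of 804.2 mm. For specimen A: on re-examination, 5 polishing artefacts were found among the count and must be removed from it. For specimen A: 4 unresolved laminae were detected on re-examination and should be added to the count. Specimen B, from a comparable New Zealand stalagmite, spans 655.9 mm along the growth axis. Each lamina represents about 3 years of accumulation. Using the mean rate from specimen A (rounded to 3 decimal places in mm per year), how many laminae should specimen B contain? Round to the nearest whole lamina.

Specimen A: true lamina count = 4394 − 5 + 4 = 4393.
Specimen A: multiplying by 3 years per lamina: 4393 × 3 = 13179 years.
A: Extension rate ≈ 804.2 / 13179 = 0.061 mm per year.
Specimen B: 655.9 mm / 0.061 mm per year = 10752.46 years; at 3 years per lamina that is 10752.46 / 3 ≈ 3584 laminae.

3584 laminae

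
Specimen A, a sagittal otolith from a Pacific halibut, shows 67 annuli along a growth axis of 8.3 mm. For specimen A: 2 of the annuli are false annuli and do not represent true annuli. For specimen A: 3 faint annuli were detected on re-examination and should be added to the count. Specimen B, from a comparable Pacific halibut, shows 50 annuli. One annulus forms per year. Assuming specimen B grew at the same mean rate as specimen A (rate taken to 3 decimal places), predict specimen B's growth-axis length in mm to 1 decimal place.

Specimen A: after corrections the count is 67 − 2 + 3 = 68 annuli.
A: 8.3 mm over 68 years gives 8.3 / 68 ≈ 0.122 mm per year.
For B, 0.122 mm/year × 50 years = 6.1 mm.

6.1 mm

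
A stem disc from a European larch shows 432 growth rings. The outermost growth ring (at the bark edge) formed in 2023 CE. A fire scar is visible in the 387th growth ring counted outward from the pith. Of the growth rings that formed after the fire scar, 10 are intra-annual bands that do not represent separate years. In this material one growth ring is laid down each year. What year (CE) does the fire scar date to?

The fire scar sits at growth ring 387 from the pith, so 432 − 387 = 45 growth rings formed after it.
Excluding 10 false growth rings: 45 − 10 = 35.
Counting back 35 years from 2023 CE places the fire scar in 2023 − 35 = 1988 CE.

1988 CE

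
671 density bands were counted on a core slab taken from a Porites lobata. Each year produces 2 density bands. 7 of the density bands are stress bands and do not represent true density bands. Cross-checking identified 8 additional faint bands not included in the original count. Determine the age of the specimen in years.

Correcting the raw count gives 671 − 7 + 8 = 672 true density bands.
672 density bands at 2 per year is 672 / 2 = 336 years.

336 years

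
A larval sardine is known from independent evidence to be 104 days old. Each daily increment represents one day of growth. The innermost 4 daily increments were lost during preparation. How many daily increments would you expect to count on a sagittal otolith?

One daily increment per day gives 104 daily increments over 104 days.
Less the 4 uncaptured daily increments: 104 − 4 = 100.

100 daily increments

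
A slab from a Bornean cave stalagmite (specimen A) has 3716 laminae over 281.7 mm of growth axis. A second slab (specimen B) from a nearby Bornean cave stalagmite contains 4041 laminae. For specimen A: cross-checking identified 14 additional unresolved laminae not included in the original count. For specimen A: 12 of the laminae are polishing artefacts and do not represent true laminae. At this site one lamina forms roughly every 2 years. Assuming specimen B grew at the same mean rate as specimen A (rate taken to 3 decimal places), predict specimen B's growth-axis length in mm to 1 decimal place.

307.1 mm

Specimen A: after corrections the count is 3716 − 12 + 14 = 3718 laminae.
Specimen A: at 2 years per lamina, 3718 × 2 = 7436 years.
A: Mean rate = 281.7 mm / 7436 years ≈ 0.038 mm/year.
Specimen B: 4041 laminae at 2 years each span 4041 × 2 = 8082 years. For B, 0.038 mm/year × 8082 years = 307.1 mm.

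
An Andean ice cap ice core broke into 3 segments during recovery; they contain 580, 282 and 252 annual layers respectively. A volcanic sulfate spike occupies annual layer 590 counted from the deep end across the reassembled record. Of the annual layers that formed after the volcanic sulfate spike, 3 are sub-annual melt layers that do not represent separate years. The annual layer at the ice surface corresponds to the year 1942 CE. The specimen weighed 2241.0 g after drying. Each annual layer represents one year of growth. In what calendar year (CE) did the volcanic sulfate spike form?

1421 CE

Total annual layers = 580 + 282 + 252 = 1114.
Between annual layer 590 and the ice surface there are 1114 − 590 = 524 annual layers.
524 − 3 false = 521 true annual layers after the volcanic sulfate spike.
Counting back 521 years from 1942 CE places the volcanic sulfate spike in 1942 − 521 = 1421 CE.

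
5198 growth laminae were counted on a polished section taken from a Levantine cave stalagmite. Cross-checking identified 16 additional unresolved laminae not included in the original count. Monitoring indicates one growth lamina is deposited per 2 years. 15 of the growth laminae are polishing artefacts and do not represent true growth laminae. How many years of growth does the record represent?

After corrections the count is 5198 − 15 + 16 = 5199 growth laminae.
Multiplying by 2 years per growth lamina: 5199 × 2 = 10398 years.

10398 yr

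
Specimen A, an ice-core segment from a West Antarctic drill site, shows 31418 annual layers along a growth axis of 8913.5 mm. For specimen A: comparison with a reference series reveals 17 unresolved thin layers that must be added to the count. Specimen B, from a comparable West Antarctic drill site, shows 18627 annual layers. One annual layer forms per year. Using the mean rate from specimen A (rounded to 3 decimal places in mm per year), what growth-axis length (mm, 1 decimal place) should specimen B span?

5290.1 mm

Specimen A: true annual layer count = 31418 + 17 = 31435.
A: Mean rate = 8913.5 mm / 31435 years ≈ 0.284 mm per year.
B's length ≈ 0.284 × 18627 = 5290.1 mm.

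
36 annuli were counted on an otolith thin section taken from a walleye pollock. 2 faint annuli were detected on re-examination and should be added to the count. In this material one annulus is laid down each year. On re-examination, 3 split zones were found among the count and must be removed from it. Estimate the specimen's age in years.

35 years

Adjusted count: 36 − 3 + 2 = 35 annuli.
With a one-to-one annulus periodicity this is 35 years.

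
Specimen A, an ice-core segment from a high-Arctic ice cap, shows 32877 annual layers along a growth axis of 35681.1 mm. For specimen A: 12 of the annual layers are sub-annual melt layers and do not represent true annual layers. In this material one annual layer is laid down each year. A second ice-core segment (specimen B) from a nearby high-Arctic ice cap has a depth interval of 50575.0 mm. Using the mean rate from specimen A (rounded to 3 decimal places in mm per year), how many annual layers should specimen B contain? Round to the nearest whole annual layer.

46570 annual layers

Specimen A: correcting the raw count gives 32877 − 12 = 32865 true annual layers.
A: Mean rate = 35681.1 mm / 32865 years ≈ 1.086 mm/yr.
For B, 50575.0 / 1.086 = 46569.98 years ≈ 46570 annual layers.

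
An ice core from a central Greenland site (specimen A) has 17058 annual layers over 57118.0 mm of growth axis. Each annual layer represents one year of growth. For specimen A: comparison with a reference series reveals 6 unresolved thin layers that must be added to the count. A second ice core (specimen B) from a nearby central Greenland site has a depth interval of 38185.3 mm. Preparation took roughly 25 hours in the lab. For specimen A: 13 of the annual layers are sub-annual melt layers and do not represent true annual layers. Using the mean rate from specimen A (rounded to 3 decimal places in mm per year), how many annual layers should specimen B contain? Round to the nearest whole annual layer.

Specimen A: true annual layer count = 17058 − 13 + 6 = 17051.
A: Mean rate = 57118.0 mm / 17051 years ≈ 3.350 mm per year.
For B, 38185.3 / 3.350 = 11398.60 years ≈ 11399 annual layers.

11399 annual layers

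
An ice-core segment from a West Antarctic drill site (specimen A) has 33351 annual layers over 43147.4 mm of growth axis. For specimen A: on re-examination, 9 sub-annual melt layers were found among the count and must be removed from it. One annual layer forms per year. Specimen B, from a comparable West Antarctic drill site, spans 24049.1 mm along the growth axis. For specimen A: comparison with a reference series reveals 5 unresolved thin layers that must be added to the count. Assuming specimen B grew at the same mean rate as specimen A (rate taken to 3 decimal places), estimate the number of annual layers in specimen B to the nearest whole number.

Specimen A: after corrections the count is 33351 − 9 + 5 = 33347 annual layers.
A: Extension rate ≈ 43147.4 / 33347 = 1.294 mm/yr.
B spans 24049.1 / 1.294 = 18585.09 years ≈ 18585 annual layers.

18585 annual layers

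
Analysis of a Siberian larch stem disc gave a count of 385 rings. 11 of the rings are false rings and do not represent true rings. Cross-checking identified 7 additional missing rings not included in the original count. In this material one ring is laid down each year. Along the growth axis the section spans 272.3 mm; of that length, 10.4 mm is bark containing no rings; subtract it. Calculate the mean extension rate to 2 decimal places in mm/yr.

True ring count = 385 − 11 + 7 = 381.
Net length = 272.3 − 10.4 = 261.9 mm.
261.9 mm over 381 years gives 261.9 / 381 ≈ 0.69 mm/yr.

0.69 mm/yr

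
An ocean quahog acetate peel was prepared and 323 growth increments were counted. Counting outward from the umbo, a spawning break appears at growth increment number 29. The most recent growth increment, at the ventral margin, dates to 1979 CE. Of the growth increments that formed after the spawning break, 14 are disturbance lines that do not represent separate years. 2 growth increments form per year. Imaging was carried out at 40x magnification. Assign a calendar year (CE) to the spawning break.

Between growth increment 29 and the ventral margin there are 323 − 29 = 294 growth increments.
Excluding 14 false growth increments: 294 − 14 = 280.
With 2 growth increments per year, 280 / 2 = 140 years.
Counting back 140 years from 1979 CE places the spawning break in 1979 − 140 = 1839 CE.

1839 CE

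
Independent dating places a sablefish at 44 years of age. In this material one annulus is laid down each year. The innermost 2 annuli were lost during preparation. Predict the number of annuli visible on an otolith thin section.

One annulus per year gives 44 annuli over 44 years.
Subtracting the 2 annuli not captured gives 44 − 2 = 42 annuli in the record.

42 annuli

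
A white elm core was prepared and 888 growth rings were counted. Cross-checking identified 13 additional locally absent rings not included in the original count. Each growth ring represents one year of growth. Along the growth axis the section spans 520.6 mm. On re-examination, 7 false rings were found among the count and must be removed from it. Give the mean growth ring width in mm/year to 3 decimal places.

0.582 mm/year

Correcting the raw count gives 888 − 7 + 13 = 894 true growth rings.
520.6 mm over 894 years gives 520.6 / 894 ≈ 0.582 mm/year.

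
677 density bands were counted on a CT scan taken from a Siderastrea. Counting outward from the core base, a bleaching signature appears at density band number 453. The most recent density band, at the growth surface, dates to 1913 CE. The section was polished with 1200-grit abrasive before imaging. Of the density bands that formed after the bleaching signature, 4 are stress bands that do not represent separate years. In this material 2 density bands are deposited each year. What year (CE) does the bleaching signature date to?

1803 CE

Between density band 453 and the growth surface there are 677 − 453 = 224 density bands.
224 − 4 false = 220 true density bands after the bleaching signature.
220 density bands at 2 per year is 220 / 2 = 110 years.
The density band at the growth surface is 1913 CE, so the bleaching signature dates to 1913 − 110 = 1803 CE.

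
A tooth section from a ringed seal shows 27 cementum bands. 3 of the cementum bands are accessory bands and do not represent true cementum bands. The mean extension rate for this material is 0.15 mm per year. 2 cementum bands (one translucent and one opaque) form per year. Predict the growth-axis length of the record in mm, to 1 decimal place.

True cementum band count = 27 − 3 = 24.
Dividing by 2 cementum bands per year: 24 / 2 = 12 years.
12 years at 0.15 mm/year gives 0.15 × 12 = 1.8 mm.

1.8 mm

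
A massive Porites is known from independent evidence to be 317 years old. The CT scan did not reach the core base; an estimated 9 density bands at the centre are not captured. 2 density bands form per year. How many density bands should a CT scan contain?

317 years at 2 density bands per year gives 317 × 2 = 634 density bands.
634 − 9 missed = 625 density bands expected in the prepared section.

625 density bands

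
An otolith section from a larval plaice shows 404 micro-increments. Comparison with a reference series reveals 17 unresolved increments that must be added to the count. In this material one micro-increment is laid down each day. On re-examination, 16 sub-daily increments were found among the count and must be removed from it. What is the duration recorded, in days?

405 days

True micro-increment count = 404 − 16 + 17 = 405.
One micro-increment per day makes the duration 405 days.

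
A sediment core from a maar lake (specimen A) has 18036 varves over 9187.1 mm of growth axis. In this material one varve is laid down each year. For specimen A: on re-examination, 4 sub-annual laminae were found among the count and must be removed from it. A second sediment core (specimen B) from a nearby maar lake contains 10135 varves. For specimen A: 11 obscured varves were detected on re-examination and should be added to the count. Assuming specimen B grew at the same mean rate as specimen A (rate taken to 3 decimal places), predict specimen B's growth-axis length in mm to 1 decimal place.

5158.7 mm

Specimen A: true varve count = 18036 − 4 + 11 = 18043.
A: 9187.1 mm over 18043 years gives 9187.1 / 18043 ≈ 0.509 mm/yr.
B's length ≈ 0.509 × 10135 = 5158.7 mm.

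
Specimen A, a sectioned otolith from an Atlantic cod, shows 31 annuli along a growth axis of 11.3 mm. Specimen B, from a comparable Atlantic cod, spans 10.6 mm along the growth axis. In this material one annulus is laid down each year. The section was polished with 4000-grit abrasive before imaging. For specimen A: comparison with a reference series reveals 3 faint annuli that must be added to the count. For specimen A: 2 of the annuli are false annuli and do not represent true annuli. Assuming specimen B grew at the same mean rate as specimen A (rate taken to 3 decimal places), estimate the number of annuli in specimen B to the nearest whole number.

Specimen A: adjusted count: 31 − 2 + 3 = 32 annuli.
A: Extension rate ≈ 11.3 / 32 = 0.353 mm/yr.
For B, 10.6 / 0.353 = 30.03 years ≈ 30 annuli.

30 annuli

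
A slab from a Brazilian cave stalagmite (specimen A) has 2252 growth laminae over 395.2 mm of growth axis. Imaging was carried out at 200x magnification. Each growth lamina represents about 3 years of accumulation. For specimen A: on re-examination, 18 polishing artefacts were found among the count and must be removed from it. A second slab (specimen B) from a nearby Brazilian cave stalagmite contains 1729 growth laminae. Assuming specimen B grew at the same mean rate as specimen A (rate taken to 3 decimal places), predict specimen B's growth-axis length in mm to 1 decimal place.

306.0 mm

Specimen A: correcting the raw count gives 2252 − 18 = 2234 true growth laminae.
Specimen A: at 3 years per growth lamina, 2234 × 3 = 6702 years.
A: Extension rate ≈ 395.2 / 6702 = 0.059 mm/yr.
Specimen B: multiplying by 3 years per growth lamina: 1729 × 3 = 5187 years. B's length ≈ 0.059 × 5187 = 306.0 mm.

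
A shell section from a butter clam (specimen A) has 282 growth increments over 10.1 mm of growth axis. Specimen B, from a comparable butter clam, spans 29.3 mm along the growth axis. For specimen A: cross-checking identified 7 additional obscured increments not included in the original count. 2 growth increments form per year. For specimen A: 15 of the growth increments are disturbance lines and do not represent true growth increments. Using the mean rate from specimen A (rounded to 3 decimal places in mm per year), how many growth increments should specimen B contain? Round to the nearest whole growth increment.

792 growth increments

Specimen A: true growth increment count = 282 − 15 + 7 = 274.
Specimen A: 274 growth increments at 2 per year is 274 / 2 = 137 years.
A: Mean rate = 10.1 mm / 137 years ≈ 0.074 mm per year.
Specimen B: 29.3 mm / 0.074 mm per year = 395.95 years; at 2 growth increments per year that is 395.95 × 2 ≈ 792 growth increments.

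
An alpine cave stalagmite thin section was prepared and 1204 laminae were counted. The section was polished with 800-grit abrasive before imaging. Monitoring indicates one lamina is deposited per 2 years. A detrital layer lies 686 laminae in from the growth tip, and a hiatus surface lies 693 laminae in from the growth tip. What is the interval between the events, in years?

14 years

693 − 686 = 7 laminae lie between the two events.
Multiplying by 2 years per lamina: 7 × 2 = 14 years.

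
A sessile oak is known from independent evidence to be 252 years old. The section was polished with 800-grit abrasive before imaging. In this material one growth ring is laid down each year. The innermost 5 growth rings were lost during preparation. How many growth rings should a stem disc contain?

247 growth rings

Expected growth rings over 252 years: 252.
252 − 5 missed = 247 growth rings expected in the prepared section.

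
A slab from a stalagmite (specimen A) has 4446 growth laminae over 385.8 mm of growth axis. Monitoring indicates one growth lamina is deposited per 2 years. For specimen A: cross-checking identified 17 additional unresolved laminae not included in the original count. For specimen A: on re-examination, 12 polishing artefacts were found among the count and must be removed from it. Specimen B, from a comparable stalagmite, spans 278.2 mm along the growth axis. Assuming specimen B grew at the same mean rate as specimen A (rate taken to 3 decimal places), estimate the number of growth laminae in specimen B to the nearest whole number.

3235 growth laminae

Specimen A: true growth lamina count = 4446 − 12 + 17 = 4451.
Specimen A: 4451 growth laminae at 2 years each span 4451 × 2 = 8902 years.
A: Mean rate = 385.8 mm / 8902 years ≈ 0.043 mm/yr.
Specimen B: 278.2 mm / 0.043 mm per year = 6469.77 years; at 2 years per growth lamina that is 6469.77 / 2 ≈ 3235 growth laminae.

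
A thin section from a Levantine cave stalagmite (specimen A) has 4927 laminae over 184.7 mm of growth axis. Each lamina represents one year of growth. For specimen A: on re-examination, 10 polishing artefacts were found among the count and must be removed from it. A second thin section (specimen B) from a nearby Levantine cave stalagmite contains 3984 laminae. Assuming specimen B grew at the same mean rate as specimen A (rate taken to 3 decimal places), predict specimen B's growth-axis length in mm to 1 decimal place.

151.4 mm

Specimen A: correcting the raw count gives 4927 − 10 = 4917 true laminae.
A: Extension rate ≈ 184.7 / 4917 = 0.038 mm/yr.
Length of B = 0.038 × 3984 = 151.4 mm.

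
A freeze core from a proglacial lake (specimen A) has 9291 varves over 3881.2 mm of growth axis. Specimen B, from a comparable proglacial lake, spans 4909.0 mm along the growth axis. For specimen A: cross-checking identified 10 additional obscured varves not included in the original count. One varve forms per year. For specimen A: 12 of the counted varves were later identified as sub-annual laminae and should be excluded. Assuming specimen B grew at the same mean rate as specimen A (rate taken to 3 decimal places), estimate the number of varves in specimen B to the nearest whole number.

Specimen A: adjusted count: 9291 − 12 + 10 = 9289 varves.
A: Extension rate ≈ 3881.2 / 9289 = 0.418 mm per year.
B spans 4909.0 / 0.418 = 11744.02 years ≈ 11744 varves.

11744 varves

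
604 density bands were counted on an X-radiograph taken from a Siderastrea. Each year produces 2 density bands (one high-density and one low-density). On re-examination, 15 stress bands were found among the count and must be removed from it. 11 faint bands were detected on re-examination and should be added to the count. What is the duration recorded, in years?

300 years

Adjusted count: 604 − 15 + 11 = 600 density bands.
600 density bands at 2 per year is 600 / 2 = 300 years.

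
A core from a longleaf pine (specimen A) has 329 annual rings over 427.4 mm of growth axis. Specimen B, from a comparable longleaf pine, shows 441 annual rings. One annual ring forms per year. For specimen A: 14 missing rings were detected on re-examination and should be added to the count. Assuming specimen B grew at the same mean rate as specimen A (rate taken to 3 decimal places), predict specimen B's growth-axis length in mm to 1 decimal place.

549.5 mm

Specimen A: adjusted count: 329 + 14 = 343 annual rings.
A: 427.4 mm over 343 years gives 427.4 / 343 ≈ 1.246 mm/yr.
Length of B = 1.246 × 441 = 549.5 mm.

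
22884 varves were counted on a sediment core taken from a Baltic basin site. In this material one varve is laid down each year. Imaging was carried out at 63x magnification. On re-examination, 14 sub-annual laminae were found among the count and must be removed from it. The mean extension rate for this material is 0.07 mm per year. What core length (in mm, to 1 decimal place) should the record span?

Adjusted count: 22884 − 14 = 22870 varves.
22870 years at 0.07 mm/year gives 0.07 × 22870 = 1600.9 mm.

1600.9 mm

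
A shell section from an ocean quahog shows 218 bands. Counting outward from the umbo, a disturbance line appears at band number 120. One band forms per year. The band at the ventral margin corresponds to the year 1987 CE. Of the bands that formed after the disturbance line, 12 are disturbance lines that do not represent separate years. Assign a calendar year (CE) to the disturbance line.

218 − 120 = 98 bands lie beyond the disturbance line toward the ventral margin.
98 − 12 false = 86 true bands after the disturbance line.
The band at the ventral margin is 1987 CE, so the disturbance line dates to 1987 − 86 = 1901 CE.

1901 CE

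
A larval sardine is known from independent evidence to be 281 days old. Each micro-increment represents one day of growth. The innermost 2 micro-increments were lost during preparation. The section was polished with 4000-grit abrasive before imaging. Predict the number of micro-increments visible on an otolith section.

279 micro-increments

Expected micro-increments over 281 days: 281.
Less the 2 uncaptured micro-increments: 281 − 2 = 279.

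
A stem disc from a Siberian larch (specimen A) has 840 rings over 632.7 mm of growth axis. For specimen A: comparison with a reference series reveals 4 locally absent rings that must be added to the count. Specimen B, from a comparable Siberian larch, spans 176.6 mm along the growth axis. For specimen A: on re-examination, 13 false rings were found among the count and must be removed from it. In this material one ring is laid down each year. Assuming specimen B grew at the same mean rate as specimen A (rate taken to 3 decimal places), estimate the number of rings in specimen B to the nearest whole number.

232 rings

Specimen A: adjusted count: 840 − 13 + 4 = 831 rings.
A: Extension rate ≈ 632.7 / 831 = 0.761 mm/yr.
B spans 176.6 / 0.761 = 232.06 years ≈ 232 rings.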